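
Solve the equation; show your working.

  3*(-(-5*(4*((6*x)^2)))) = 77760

Step 1. [3*(-(-5*(4*((6*x)^2)))) = 77760] LHS = 3·(…); ÷3 both sides ⇒ div: -(-5*(4*((6*x)^2))) = 25920.
Step 2. [-(-5*(4*((6*x)^2))) = 25920] LHS negated; negate both sides. So neg: -5*(4*((6*x)^2)) = -25920.
Step 3. [-5*(4*((6*x)^2)) = -25920] LHS = -5·(…); ÷-5 both sides ⇒ div: 4*((6*x)^2) = 5184.
Step 4. [4*((6*x)^2) = 5184] leading coefficient 4: divide by 4, so div: (6*x)^2 = 1296.
Step 5. [(6*x)^2 = 1296] LHS squared, RHS 1296 ≥ 0: apply √ (±), so sqrt: 6*x = 36 or -36.
Step 6. [6*x = 36 or -36] leading coefficient 6: divide by 6 ⇒ div: x = 6 or -6.

Answer: x ∈ {-6, 6}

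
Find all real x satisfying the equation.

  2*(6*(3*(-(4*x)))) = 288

Step 1. [2*(6*(3*(-(4*x)))) = 288] divide by the outer 2. So div: 6*(3*(-(4*x))) = 144.
Step 2. [6*(3*(-(4*x))) = 144] 6·(inner) — divide through by 6. So div: 3*(-(4*x)) = 24.
Step 3. [3*(-(4*x)) = 24] divide by the outer 3 ⇒ div: -(4*x) = 8.
Step 4. [-(4*x) = 8] leading − — multiply by −1 ⇒ neg: 4*x = -8.
Step 5. [4*x = -8] 4 out front; divide by 4, so div: x = -2.

Answer: x ∈ {-2}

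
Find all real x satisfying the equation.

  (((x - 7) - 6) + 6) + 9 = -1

Step 1. [(((x - 7) - 6) + 6) + 9 = -1] the outer +9 inverts by subtracting 9. So sub: ((x - 7) - 6) + 6 = -10.
Step 2. [((x - 7) - 6) + 6 = -10] +6 is outermost — subtract 6 both sides ⇒ sub: (x - 7) - 6 = -16.
Step 3. [(x - 7) - 6 = -16] -6 is outermost — add 6 both sides ⇒ sub: x - 7 = -10.
Step 4. [x - 7 = -10] peel the -7: add 7 from each side, so sub: x = -3.

Answer: x ∈ {-3}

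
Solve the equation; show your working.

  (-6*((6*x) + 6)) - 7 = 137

Step 1. [(-6*((6*x) + 6)) - 7 = 137] add 7: x sits inside (… - 7), so sub: -6*((6*x) + 6) = 144.
Step 2. [-6*((6*x) + 6) = 144] LHS = -6·(…); ÷-6 both sides. So div: (6*x) + 6 = -24.
Step 3. [(6*x) + 6 = -24] the outer +6 inverts by subtracting 6 ⇒ sub: 6*x = -30.
Step 4. [6*x = -30] 6·(inner) — divide through by 6 ⇒ div: x = -5.

Answer: x ∈ {-5}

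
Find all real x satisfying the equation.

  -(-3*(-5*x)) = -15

Step 1. [-(-3*(-5*x)) = -15] leading − — multiply by −1 ⇒ neg: -3*(-5*x) = 15.
Step 2. [-3*(-5*x) = 15] -3 out front; divide by -3, so div: -5*x = -5.
Step 3. [-5*x = -5] -5·(inner) — divide through by -5. So div: x = 1.

Answer: x ∈ {1}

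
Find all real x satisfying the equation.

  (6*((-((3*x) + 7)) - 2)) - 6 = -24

Step 1. [(6*((-((3*x) + 7)) - 2)) - 6 = -24] common factor 6 (LHS and -24) — divide through. So factor: ((-((3*x) + 7)) - 2) - 1 = -4.
Step 2. [((-((3*x) + 7)) - 2) - 1 = -4] peel the -1: add 1 from each side, so sub: (-((3*x) + 7)) - 2 = -3.
Step 3. [(-((3*x) + 7)) - 2 = -3] 2 comes off first (add 2), so sub: -((3*x) + 7) = -1.
Step 4. [-((3*x) + 7) = -1] leading − — multiply by −1 ⇒ neg: (3*x) + 7 = 1.
Step 5. [(3*x) + 7 = 1] the outer +7 inverts by subtracting 7. So sub: 3*x = -6.
Step 6. [3*x = -6] leading coefficient 3: divide by 3, so div: x = -2.

Answer: x ∈ {-2}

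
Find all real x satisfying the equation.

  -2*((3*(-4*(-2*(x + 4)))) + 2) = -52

Step 1. [-2*((3*(-4*(-2*(x + 4)))) + 2) = -52] leading coefficient -2: divide by -2 ⇒ div: (3*(-4*(-2*(x + 4)))) + 2 = 26.
Step 2. [(3*(-4*(-2*(x + 4)))) + 2 = 26] +2 is outermost — subtract 2 both sides ⇒ sub: 3*(-4*(-2*(x + 4))) = 24.
Step 3. [3*(-4*(-2*(x + 4))) = 24] 3·(inner) — divide through by 3 ⇒ div: -4*(-2*(x + 4)) = 8.
Step 4. [-4*(-2*(x + 4)) = 8] -4 out front; divide by -4. So div: -2*(x + 4) = -2.
Step 5. [-2*(x + 4) = -2] divide by the outer -2 ⇒ div: x + 4 = 1.
Step 6. [x + 4 = 1] subtract 4: x sits inside (… + 4), so sub: x = -3.

Answer: x ∈ {-3}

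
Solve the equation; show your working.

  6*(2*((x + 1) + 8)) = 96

Step 1. [6*(2*((x + 1) + 8)) = 96] LHS = 6·(…); ÷6 both sides. So div: 2*((x + 1) + 8) = 16.
Step 2. [2*((x + 1) + 8) = 16] 2 out front; divide by 2. So div: (x + 1) + 8 = 8.
Step 3. [(x + 1) + 8 = 8] peel the +8: subtract 8 from each side, so sub: x + 1 = 0.
Step 4. [x + 1 = 0] peel the +1: subtract 1 from each side. So sub: x = -1.

Answer: x ∈ {-1}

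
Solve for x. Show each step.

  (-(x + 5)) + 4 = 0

Step 1. [(-(x + 5)) + 4 = 0] +4 is outermost — subtract 4 both sides. So sub: -(x + 5) = -4.
Step 2. [-(x + 5) = -4] leading − — multiply by −1, so neg: x + 5 = 4.
Step 3. [x + 5 = 4] the outer +5 inverts by subtracting 5. So sub: x = -1.

Answer: x ∈ {-1}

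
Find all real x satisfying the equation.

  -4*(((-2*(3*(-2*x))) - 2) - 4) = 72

Step 1. [-4*(((-2*(3*(-2*x))) - 2) - 4) = 72] -4 out front; divide by -4. So div: ((-2*(3*(-2*x))) - 2) - 4 = -18.
Step 2. [((-2*(3*(-2*x))) - 2) - 4 = -18] add 4: x sits inside (… - 4). So sub: (-2*(3*(-2*x))) - 2 = -14.
Step 3. [(-2*(3*(-2*x))) - 2 = -14] -2 is outermost — add 2 both sides. So sub: -2*(3*(-2*x)) = -12.
Step 4. [-2*(3*(-2*x)) = -12] LHS = -2·(…); ÷-2 both sides. So div: 3*(-2*x) = 6.
Step 5. [3*(-2*x) = 6] divide by the outer 3, so div: -2*x = 2.
Step 6. [-2*x = 2] -2·(inner) — divide through by -2. So div: x = -1.

Answer: x ∈ {-1}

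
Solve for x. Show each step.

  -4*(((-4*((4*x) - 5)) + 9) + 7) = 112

Step 1. [-4*(((-4*((4*x) - 5)) + 9) + 7) = 112] leading coefficient -4: divide by -4, so div: ((-4*((4*x) - 5)) + 9) + 7 = -28.
Step 2. [((-4*((4*x) - 5)) + 9) + 7 = -28] +7 is outermost — subtract 7 both sides. So sub: (-4*((4*x) - 5)) + 9 = -35.
Step 3. [(-4*((4*x) - 5)) + 9 = -35] 9 comes off first (subtract 9). So sub: -4*((4*x) - 5) = -44.
Step 4. [-4*((4*x) - 5) = -44] -4·(inner) — divide through by -4 ⇒ div: (4*x) - 5 = 11.
Step 5. [(4*x) - 5 = 11] add 5: x sits inside (… - 5). So sub: 4*x = 16.
Step 6. [4*x = 16] LHS = 4·(…); ÷4 both sides. So div: x = 4.

Answer: x ∈ {4}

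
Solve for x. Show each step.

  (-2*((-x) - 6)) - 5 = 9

Step 1. [(-2*((-x) - 6)) - 5 = 9] -5 is outermost — add 5 both sides, so sub: -2*((-x) - 6) = 14.
Step 2. [-2*((-x) - 6) = 14] -2·(inner) — divide through by -2, so div: (-x) - 6 = -7.
Step 3. [(-x) - 6 = -7] 6 comes off first (add 6), so sub: -x = -1.
Step 4. [-x = -1] flip signs both sides ⇒ neg: x = 1.

Answer: x ∈ {1}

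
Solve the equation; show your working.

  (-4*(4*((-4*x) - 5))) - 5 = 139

Step 1. [(-4*(4*((-4*x) - 5))) - 5 = 139] 5 comes off first (add 5) ⇒ sub: -4*(4*((-4*x) - 5)) = 144.
Step 2. [-4*(4*((-4*x) - 5)) = 144] LHS = -4·(…); ÷-4 both sides, so div: 4*((-4*x) - 5) = -36.
Step 3. [4*((-4*x) - 5) = -36] leading coefficient 4: divide by 4, so div: (-4*x) - 5 = -9.
Step 4. [(-4*x) - 5 = -9] add 5: x sits inside (… - 5) ⇒ sub: -4*x = -4.
Step 5. [-4*x = -4] LHS = -4·(…); ÷-4 both sides ⇒ div: x = 1.

Answer: x ∈ {1}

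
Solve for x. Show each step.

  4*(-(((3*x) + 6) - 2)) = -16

Step 1. [4*(-(((3*x) + 6) - 2)) = -16] leading coefficient 4: divide by 4 ⇒ div: -(((3*x) + 6) - 2) = -4.
Step 2. [-(((3*x) + 6) - 2) = -4] LHS negated; negate both sides, so neg: ((3*x) + 6) - 2 = 4.
Step 3. [((3*x) + 6) - 2 = 4] peel the -2: add 2 from each side, so sub: (3*x) + 6 = 6.
Step 4. [(3*x) + 6 = 6] +6 is outermost — subtract 6 both sides. So sub: 3*x = 0.
Step 5. [3*x = 0] 3 out front; divide by 3. So div: x = 0.

Answer: x ∈ {0}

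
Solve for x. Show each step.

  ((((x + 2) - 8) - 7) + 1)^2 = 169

Step 1. [((((x + 2) - 8) - 7) + 1)^2 = 169] 169 ≥ 0, LHS is (·)² — take ±√ ⇒ sqrt: (((x + 2) - 8) - 7) + 1 = 13 or -13.
Step 2. [(((x + 2) - 8) - 7) + 1 = 13 or -13] +1 is outermost — subtract 1 both sides, so sub: ((x + 2) - 8) - 7 = 12 or -14.
Step 3. [((x + 2) - 8) - 7 = 12 or -14] add 7: x sits inside (… - 7) ⇒ sub: (x + 2) - 8 = 19 or -7.
Step 4. [(x + 2) - 8 = 19 or -7] -8 is outermost — add 8 both sides, so sub: x + 2 = 27 or 1.
Step 5. [x + 2 = 27 or 1] 2 comes off first (subtract 2), so sub: x = 25 or -1.

Answer: x ∈ {-1, 25}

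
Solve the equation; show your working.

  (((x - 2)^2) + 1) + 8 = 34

Step 1. [(((x - 2)^2) + 1) + 8 = 34] the outer +8 inverts by subtracting 8 ⇒ sub: ((x - 2)^2) + 1 = 26.
Step 2. [((x - 2)^2) + 1 = 26] 1 comes off first (subtract 1) ⇒ sub: (x - 2)^2 = 25.
Step 3. [(x - 2)^2 = 25] LHS squared, RHS 25 ≥ 0: apply √ (±) ⇒ sqrt: x - 2 = 5 or -5.
Step 4. [x - 2 = 5 or -5] peel the -2: add 2 from each side ⇒ sub: x = 7 or -3.

Answer: x ∈ {-3, 7}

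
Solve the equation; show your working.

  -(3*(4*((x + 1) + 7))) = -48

Step 1. [-(3*(4*((x + 1) + 7))) = -48] LHS negated; negate both sides. So neg: 3*(4*((x + 1) + 7)) = 48.
Step 2. [3*(4*((x + 1) + 7)) = 48] leading coefficient 3: divide by 3. So div: 4*((x + 1) + 7) = 16.
Step 3. [4*((x + 1) + 7) = 16] 4 out front; divide by 4 ⇒ div: (x + 1) + 7 = 4.
Step 4. [(x + 1) + 7 = 4] 7 comes off first (subtract 7), so sub: x + 1 = -3.
Step 5. [x + 1 = -3] peel the +1: subtract 1 from each side, so sub: x = -4.

Answer: x ∈ {-4}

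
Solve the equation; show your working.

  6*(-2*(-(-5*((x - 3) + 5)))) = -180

Step 1. [6*(-2*(-(-5*((x - 3) + 5)))) = -180] LHS = 6·(…); ÷6 both sides ⇒ div: -2*(-(-5*((x - 3) + 5))) = -30.
Step 2. [-2*(-(-5*((x - 3) + 5))) = -30] leading coefficient -2: divide by -2 ⇒ div: -(-5*((x - 3) + 5)) = 15.
Step 3. [-(-5*((x - 3) + 5)) = 15] leading − — multiply by −1, so neg: -5*((x - 3) + 5) = -15.
Step 4. [-5*((x - 3) + 5) = -15] leading coefficient -5: divide by -5 ⇒ div: (x - 3) + 5 = 3.
Step 5. [(x - 3) + 5 = 3] peel the +5: subtract 5 from each side ⇒ sub: x - 3 = -2.
Step 6. [x - 3 = -2] the outer -3 inverts by adding 3, so sub: x = 1.

Answer: x ∈ {1}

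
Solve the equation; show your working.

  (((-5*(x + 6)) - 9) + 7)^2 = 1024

Step 1. [(((-5*(x + 6)) - 9) + 7)^2 = 1024] LHS squared, RHS 1024 ≥ 0: apply √ (±). So sqrt: ((-5*(x + 6)) - 9) + 7 = 32 or -32.
Step 2. [((-5*(x + 6)) - 9) + 7 = 32 or -32] subtract 7: x sits inside (… + 7). So sub: (-5*(x + 6)) - 9 = 25 or -39.
Step 3. [(-5*(x + 6)) - 9 = 25 or -39] the outer -9 inverts by adding 9, so sub: -5*(x + 6) = 34 or -30.
Step 4. [-5*(x + 6) = 34 or -30] divide by the outer -5. So div: x + 6 = -34/5 or 6.
Step 5. [x + 6 = -34/5 or 6] +6 is outermost — subtract 6 both sides. So sub: x = -64/5 or 0.

Answer: x ∈ {-64/5, 0}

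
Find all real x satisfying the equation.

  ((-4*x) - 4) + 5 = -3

Step 1. [((-4*x) - 4) + 5 = -3] the outer +5 inverts by subtracting 5. So sub: (-4*x) - 4 = -8.
Step 2. [(-4*x) - 4 = -8] -4 | LHS and -4 | -8: pull -4 out, so factor: x + 1 = 2.
Step 3. [x + 1 = 2] subtract 1: x sits inside (… + 1), so sub: x = 1.

Answer: x ∈ {1}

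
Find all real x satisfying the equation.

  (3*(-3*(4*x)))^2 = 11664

Step 1. [(3*(-3*(4*x)))^2 = 11664] √ both sides: 11664 ≥ 0 gives two branches, so sqrt: 3*(-3*(4*x)) = 108 or -108.
Step 2. [3*(-3*(4*x)) = 108 or -108] divide by the outer 3 ⇒ div: -3*(4*x) = 36 or -36.
Step 3. [-3*(4*x) = 36 or -36] -3 out front; divide by -3, so div: 4*x = -12 or 12.
Step 4. [4*x = -12 or 12] LHS = 4·(…); ÷4 both sides ⇒ div: x = -3 or 3.

Answer: x ∈ {-3, 3}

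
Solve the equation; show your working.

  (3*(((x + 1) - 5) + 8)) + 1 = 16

Step 1. [(3*(((x + 1) - 5) + 8)) + 1 = 16] +1 is outermost — subtract 1 both sides ⇒ sub: 3*(((x + 1) - 5) + 8) = 15.
Step 2. [3*(((x + 1) - 5) + 8) = 15] divide by the outer 3, so div: ((x + 1) - 5) + 8 = 5.
Step 3. [((x + 1) - 5) + 8 = 5] subtract 8: x sits inside (… + 8). So sub: (x + 1) - 5 = -3.
Step 4. [(x + 1) - 5 = -3] -5 is outermost — add 5 both sides, so sub: x + 1 = 2.
Step 5. [x + 1 = 2] subtract 1: x sits inside (… + 1) ⇒ sub: x = 1.

Answer: x ∈ {1}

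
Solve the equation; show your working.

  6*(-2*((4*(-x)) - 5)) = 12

Step 1. [6*(-2*((4*(-x)) - 5)) = 12] 6 out front; divide by 6 ⇒ div: -2*((4*(-x)) - 5) = 2.
Step 2. [-2*((4*(-x)) - 5) = 2] -2·(inner) — divide through by -2, so div: (4*(-x)) - 5 = -1.
Step 3. [(4*(-x)) - 5 = -1] add 5: x sits inside (… - 5) ⇒ sub: 4*(-x) = 4.
Step 4. [4*(-x) = 4] 4·(inner) — divide through by 4, so div: -x = 1.
Step 5. [-x = 1] flip signs both sides ⇒ neg: x = -1.

Answer: x ∈ {-1}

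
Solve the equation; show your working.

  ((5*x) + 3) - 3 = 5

Step 1. [((5*x) + 3) - 3 = 5] the outer -3 inverts by adding 3. So sub: (5*x) + 3 = 8.
Step 2. [(5*x) + 3 = 8] subtract 3: x sits inside (… + 3). So sub: 5*x = 5.
Step 3. [5*x = 5] divide by the outer 5, so div: x = 1.

Answer: x ∈ {1}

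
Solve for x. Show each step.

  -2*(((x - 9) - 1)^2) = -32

Step 1. [-2*(((x - 9) - 1)^2) = -32] LHS = -2·(…); ÷-2 both sides. So div: ((x - 9) - 1)^2 = 16.
Step 2. [((x - 9) - 1)^2 = 16] LHS squared, RHS 16 ≥ 0: apply √ (±), so sqrt: (x - 9) - 1 = 4 or -4.
Step 3. [(x - 9) - 1 = 4 or -4] the outer -1 inverts by adding 1. So sub: x - 9 = 5 or -3.
Step 4. [x - 9 = 5 or -3] 9 comes off first (add 9) ⇒ sub: x = 14 or 6.

Answer: x ∈ {6, 14}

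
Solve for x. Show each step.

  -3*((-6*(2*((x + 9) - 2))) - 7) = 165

Step 1. [-3*((-6*(2*((x + 9) - 2))) - 7) = 165] leading coefficient -3: divide by -3 ⇒ div: (-6*(2*((x + 9) - 2))) - 7 = -55.
Step 2. [(-6*(2*((x + 9) - 2))) - 7 = -55] the outer -7 inverts by adding 7, so sub: -6*(2*((x + 9) - 2)) = -48.
Step 3. [-6*(2*((x + 9) - 2)) = -48] -6 out front; divide by -6, so div: 2*((x + 9) - 2) = 8.
Step 4. [2*((x + 9) - 2) = 8] divide by the outer 2. So div: (x + 9) - 2 = 4.
Step 5. [(x + 9) - 2 = 4] -2 is outermost — add 2 both sides. So sub: x + 9 = 6.
Step 6. [x + 9 = 6] the outer +9 inverts by subtracting 9 ⇒ sub: x = -3.

Answer: x ∈ {-3}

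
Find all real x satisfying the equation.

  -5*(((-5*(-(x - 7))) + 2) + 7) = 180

Step 1. [-5*(((-5*(-(x - 7))) + 2) + 7) = 180] leading coefficient -5: divide by -5. So div: ((-5*(-(x - 7))) + 2) + 7 = -36.
Step 2. [((-5*(-(x - 7))) + 2) + 7 = -36] the outer +7 inverts by subtracting 7 ⇒ sub: (-5*(-(x - 7))) + 2 = -43.
Step 3. [(-5*(-(x - 7))) + 2 = -43] the outer +2 inverts by subtracting 2. So sub: -5*(-(x - 7)) = -45.
Step 4. [-5*(-(x - 7)) = -45] -5 out front; divide by -5. So div: -(x - 7) = 9.
Step 5. [-(x - 7) = 9] LHS negated; negate both sides, so neg: x - 7 = -9.
Step 6. [x - 7 = -9] -7 is outermost — add 7 both sides. So sub: x = -2.

Answer: x ∈ {-2}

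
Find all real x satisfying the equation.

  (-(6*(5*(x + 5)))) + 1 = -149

Step 1. [(-(6*(5*(x + 5)))) + 1 = -149] +1 is outermost — subtract 1 both sides ⇒ sub: -(6*(5*(x + 5))) = -150.
Step 2. [-(6*(5*(x + 5))) = -150] LHS negated; negate both sides ⇒ neg: 6*(5*(x + 5)) = 150.
Step 3. [6*(5*(x + 5)) = 150] 6 out front; divide by 6 ⇒ div: 5*(x + 5) = 25.
Step 4. [5*(x + 5) = 25] divide by the outer 5. So div: x + 5 = 5.
Step 5. [x + 5 = 5] 5 comes off first (subtract 5), so sub: x = 0.

Answer: x ∈ {0}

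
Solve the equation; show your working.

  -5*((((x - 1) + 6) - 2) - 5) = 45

Step 1. [-5*((((x - 1) + 6) - 2) - 5) = 45] divide by the outer -5, so div: (((x - 1) + 6) - 2) - 5 = -9.
Step 2. [(((x - 1) + 6) - 2) - 5 = -9] the outer -5 inverts by adding 5 ⇒ sub: ((x - 1) + 6) - 2 = -4.
Step 3. [((x - 1) + 6) - 2 = -4] -2 is outermost — add 2 both sides, so sub: (x - 1) + 6 = -2.
Step 4. [(x - 1) + 6 = -2] subtract 6: x sits inside (… + 6), so sub: x - 1 = -8.
Step 5. [x - 1 = -8] the outer -1 inverts by adding 1, so sub: x = -7.

Answer: x ∈ {-7}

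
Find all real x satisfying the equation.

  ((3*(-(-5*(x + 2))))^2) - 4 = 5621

Step 1. [((3*(-(-5*(x + 2))))^2) - 4 = 5621] 4 comes off first (add 4). So sub: (3*(-(-5*(x + 2))))^2 = 5625.
Step 2. [(3*(-(-5*(x + 2))))^2 = 5625] √ both sides: 5625 ≥ 0 gives two branches. So sqrt: 3*(-(-5*(x + 2))) = 75 or -75.
Step 3. [3*(-(-5*(x + 2))) = 75 or -75] divide by the outer 3 ⇒ div: -(-5*(x + 2)) = 25 or -25.
Step 4. [-(-5*(x + 2)) = 25 or -25] leading − — multiply by −1. So neg: -5*(x + 2) = -25 or 25.
Step 5. [-5*(x + 2) = -25 or 25] divide by the outer -5 ⇒ div: x + 2 = 5 or -5.
Step 6. [x + 2 = 5 or -5] 2 comes off first (subtract 2), so sub: x = 3 or -7.

Answer: x ∈ {-7, 3}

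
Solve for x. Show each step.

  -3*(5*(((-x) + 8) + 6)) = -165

Step 1. [-3*(5*(((-x) + 8) + 6)) = -165] leading coefficient -3: divide by -3, so div: 5*(((-x) + 8) + 6) = 55.
Step 2. [5*(((-x) + 8) + 6) = 55] LHS = 5·(…); ÷5 both sides. So div: ((-x) + 8) + 6 = 11.
Step 3. [((-x) + 8) + 6 = 11] +6 is outermost — subtract 6 both sides. So sub: (-x) + 8 = 5.
Step 4. [(-x) + 8 = 5] peel the +8: subtract 8 from each side, so sub: -x = -3.
Step 5. [-x = -3] leading − — multiply by −1, so neg: x = 3.

Answer: x ∈ {3}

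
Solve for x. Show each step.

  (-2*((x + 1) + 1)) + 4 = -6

Step 1. [(-2*((x + 1) + 1)) + 4 = -6] subtract 4: x sits inside (… + 4) ⇒ sub: -2*((x + 1) + 1) = -10.
Step 2. [-2*((x + 1) + 1) = -10] leading coefficient -2: divide by -2, so div: (x + 1) + 1 = 5.
Step 3. [(x + 1) + 1 = 5] +1 is outermost — subtract 1 both sides. So sub: x + 1 = 4.
Step 4. [x + 1 = 4] subtract 1: x sits inside (… + 1) ⇒ sub: x = 3.

Answer: x ∈ {3}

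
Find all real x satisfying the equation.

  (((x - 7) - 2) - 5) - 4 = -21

Step 1. [(((x - 7) - 2) - 5) - 4 = -21] -4 is outermost — add 4 both sides. So sub: ((x - 7) - 2) - 5 = -17.
Step 2. [((x - 7) - 2) - 5 = -17] -5 is outermost — add 5 both sides, so sub: (x - 7) - 2 = -12.
Step 3. [(x - 7) - 2 = -12] add 2: x sits inside (… - 2), so sub: x - 7 = -10.
Step 4. [x - 7 = -10] peel the -7: add 7 from each side, so sub: x = -3.

Answer: x ∈ {-3}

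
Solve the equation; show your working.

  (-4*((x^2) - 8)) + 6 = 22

Step 1. [(-4*((x^2) - 8)) + 6 = 22] the outer +6 inverts by subtracting 6. So sub: -4*((x^2) - 8) = 16.
Step 2. [-4*((x^2) - 8) = 16] leading coefficient -4: divide by -4, so div: (x^2) - 8 = -4.
Step 3. [(x^2) - 8 = -4] add 8: x sits inside (… - 8) ⇒ sub: x^2 = 4.
Step 4. [x^2 = 4] √ both sides: 4 ≥ 0 gives two branches. So sqrt: x = 2 or -2.

Answer: x ∈ {-2, 2}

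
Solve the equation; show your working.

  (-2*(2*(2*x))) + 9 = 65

Step 1. [(-2*(2*(2*x))) + 9 = 65] 9 comes off first (subtract 9) ⇒ sub: -2*(2*(2*x)) = 56.
Step 2. [-2*(2*(2*x)) = 56] -2·(inner) — divide through by -2, so div: 2*(2*x) = -28.
Step 3. [2*(2*x) = -28] leading coefficient 2: divide by 2. So div: 2*x = -14.
Step 4. [2*x = -14] leading coefficient 2: divide by 2 ⇒ div: x = -7.

Answer: x ∈ {-7}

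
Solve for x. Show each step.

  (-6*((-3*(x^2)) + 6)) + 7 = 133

Step 1. [(-6*((-3*(x^2)) + 6)) + 7 = 133] +7 is outermost — subtract 7 both sides, so sub: -6*((-3*(x^2)) + 6) = 126.
Step 2. [-6*((-3*(x^2)) + 6) = 126] divide by the outer -6. So div: (-3*(x^2)) + 6 = -21.
Step 3. [(-3*(x^2)) + 6 = -21] +6 is outermost — subtract 6 both sides ⇒ sub: -3*(x^2) = -27.
Step 4. [-3*(x^2) = -27] -3·(inner) — divide through by -3. So div: x^2 = 9.
Step 5. [x^2 = 9] LHS squared, RHS 9 ≥ 0: apply √ (±). So sqrt: x = 3 or -3.

Answer: x ∈ {-3, 3}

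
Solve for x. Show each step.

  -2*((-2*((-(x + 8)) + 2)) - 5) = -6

Step 1. [-2*((-2*((-(x + 8)) + 2)) - 5) = -6] -2 out front; divide by -2 ⇒ div: (-2*((-(x + 8)) + 2)) - 5 = 3.
Step 2. [(-2*((-(x + 8)) + 2)) - 5 = 3] the outer -5 inverts by adding 5 ⇒ sub: -2*((-(x + 8)) + 2) = 8.
Step 3. [-2*((-(x + 8)) + 2) = 8] -2 out front; divide by -2. So div: (-(x + 8)) + 2 = -4.
Step 4. [(-(x + 8)) + 2 = -4] subtract 2: x sits inside (… + 2) ⇒ sub: -(x + 8) = -6.
Step 5. [-(x + 8) = -6] flip signs both sides. So neg: x + 8 = 6.
Step 6. [x + 8 = 6] peel the +8: subtract 8 from each side ⇒ sub: x = -2.

Answer: x ∈ {-2}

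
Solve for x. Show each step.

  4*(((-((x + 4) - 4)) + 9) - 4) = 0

Step 1. [4*(((-((x + 4) - 4)) + 9) - 4) = 0] 4·(inner) — divide through by 4, so div: ((-((x + 4) - 4)) + 9) - 4 = 0.
Step 2. [((-((x + 4) - 4)) + 9) - 4 = 0] add 4: x sits inside (… - 4). So sub: (-((x + 4) - 4)) + 9 = 4.
Step 3. [(-((x + 4) - 4)) + 9 = 4] +9 is outermost — subtract 9 both sides, so sub: -((x + 4) - 4) = -5.
Step 4. [-((x + 4) - 4) = -5] LHS negated; negate both sides ⇒ neg: (x + 4) - 4 = 5.
Step 5. [(x + 4) - 4 = 5] -4 is outermost — add 4 both sides. So sub: x + 4 = 9.
Step 6. [x + 4 = 9] the outer +4 inverts by subtracting 4. So sub: x = 5.

Answer: x ∈ {5}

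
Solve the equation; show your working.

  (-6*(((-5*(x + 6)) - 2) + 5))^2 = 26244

Step 1. [(-6*(((-5*(x + 6)) - 2) + 5))^2 = 26244] √ both sides: 26244 ≥ 0 gives two branches, so sqrt: -6*(((-5*(x + 6)) - 2) + 5) = 162 or -162.
Step 2. [-6*(((-5*(x + 6)) - 2) + 5) = 162 or -162] -6 out front; divide by -6 ⇒ div: ((-5*(x + 6)) - 2) + 5 = -27 or 27.
Step 3. [((-5*(x + 6)) - 2) + 5 = -27 or 27] 5 comes off first (subtract 5) ⇒ sub: (-5*(x + 6)) - 2 = -32 or 22.
Step 4. [(-5*(x + 6)) - 2 = -32 or 22] peel the -2: add 2 from each side ⇒ sub: -5*(x + 6) = -30 or 24.
Step 5. [-5*(x + 6) = -30 or 24] leading coefficient -5: divide by -5 ⇒ div: x + 6 = 6 or -24/5.
Step 6. [x + 6 = 6 or -24/5] 6 comes off first (subtract 6), so sub: x = 0 or -54/5.

Answer: x ∈ {-54/5, 0}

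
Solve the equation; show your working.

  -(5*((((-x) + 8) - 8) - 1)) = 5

Step 1. [-(5*((((-x) + 8) - 8) - 1)) = 5] leading − — multiply by −1. So neg: 5*((((-x) + 8) - 8) - 1) = -5.
Step 2. [5*((((-x) + 8) - 8) - 1) = -5] leading coefficient 5: divide by 5. So div: (((-x) + 8) - 8) - 1 = -1.
Step 3. [(((-x) + 8) - 8) - 1 = -1] add 1: x sits inside (… - 1) ⇒ sub: ((-x) + 8) - 8 = 0.
Step 4. [((-x) + 8) - 8 = 0] the outer -8 inverts by adding 8. So sub: (-x) + 8 = 8.
Step 5. [(-x) + 8 = 8] +8 is outermost — subtract 8 both sides ⇒ sub: -x = 0.
Step 6. [-x = 0] leading − — multiply by −1 ⇒ neg: x = 0.

Answer: x ∈ {0}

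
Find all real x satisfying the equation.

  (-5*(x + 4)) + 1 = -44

Step 1. [(-5*(x + 4)) + 1 = -44] +1 is outermost — subtract 1 both sides ⇒ sub: -5*(x + 4) = -45.
Step 2. [-5*(x + 4) = -45] -5·(inner) — divide through by -5 ⇒ div: x + 4 = 9.
Step 3. [x + 4 = 9] the outer +4 inverts by subtracting 4. So sub: x = 5.

Answer: x ∈ {5}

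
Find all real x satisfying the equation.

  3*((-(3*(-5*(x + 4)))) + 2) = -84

Step 1. [3*((-(3*(-5*(x + 4)))) + 2) = -84] 3 out front; divide by 3 ⇒ div: (-(3*(-5*(x + 4)))) + 2 = -28.
Step 2. [(-(3*(-5*(x + 4)))) + 2 = -28] 2 comes off first (subtract 2) ⇒ sub: -(3*(-5*(x + 4))) = -30.
Step 3. [-(3*(-5*(x + 4))) = -30] LHS negated; negate both sides. So neg: 3*(-5*(x + 4)) = 30.
Step 4. [3*(-5*(x + 4)) = 30] 3 out front; divide by 3 ⇒ div: -5*(x + 4) = 10.
Step 5. [-5*(x + 4) = 10] -5 out front; divide by -5. So div: x + 4 = -2.
Step 6. [x + 4 = -2] the outer +4 inverts by subtracting 4, so sub: x = -6.

Answer: x ∈ {-6}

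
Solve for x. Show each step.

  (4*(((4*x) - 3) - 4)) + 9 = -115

Step 1. [(4*(((4*x) - 3) - 4)) + 9 = -115] peel the +9: subtract 9 from each side. So sub: 4*(((4*x) - 3) - 4) = -124.
Step 2. [4*(((4*x) - 3) - 4) = -124] leading coefficient 4: divide by 4 ⇒ div: ((4*x) - 3) - 4 = -31.
Step 3. [((4*x) - 3) - 4 = -31] the outer -4 inverts by adding 4 ⇒ sub: (4*x) - 3 = -27.
Step 4. [(4*x) - 3 = -27] 3 comes off first (add 3) ⇒ sub: 4*x = -24.
Step 5. [4*x = -24] 4 out front; divide by 4. So div: x = -6.

Answer: x ∈ {-6}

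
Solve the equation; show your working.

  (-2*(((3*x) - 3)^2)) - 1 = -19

Step 1. [(-2*(((3*x) - 3)^2)) - 1 = -19] -1 is outermost — add 1 both sides. So sub: -2*(((3*x) - 3)^2) = -18.
Step 2. [-2*(((3*x) - 3)^2) = -18] divide by the outer -2 ⇒ div: ((3*x) - 3)^2 = 9.
Step 3. [((3*x) - 3)^2 = 9] 9 ≥ 0, LHS is (·)² — take ±√, so sqrt: (3*x) - 3 = 3 or -3.
Step 4. [(3*x) - 3 = 3 or -3] add 3: x sits inside (… - 3) ⇒ sub: 3*x = 6 or 0.
Step 5. [3*x = 6 or 0] 3 out front; divide by 3, so div: x = 2 or 0.

Answer: x ∈ {0, 2}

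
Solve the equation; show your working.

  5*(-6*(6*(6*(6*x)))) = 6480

Step 1. [5*(-6*(6*(6*(6*x)))) = 6480] 5 out front; divide by 5. So div: -6*(6*(6*(6*x))) = 1296.
Step 2. [-6*(6*(6*(6*x))) = 1296] LHS = -6·(…); ÷-6 both sides, so div: 6*(6*(6*x)) = -216.
Step 3. [6*(6*(6*x)) = -216] leading coefficient 6: divide by 6, so div: 6*(6*x) = -36.
Step 4. [6*(6*x) = -36] LHS = 6·(…); ÷6 both sides, so div: 6*x = -6.
Step 5. [6*x = -6] 6 out front; divide by 6. So div: x = -1.

Answer: x ∈ {-1}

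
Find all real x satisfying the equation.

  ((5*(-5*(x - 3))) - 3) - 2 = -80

Step 1. [((5*(-5*(x - 3))) - 3) - 2 = -80] add 2: x sits inside (… - 2), so sub: (5*(-5*(x - 3))) - 3 = -78.
Step 2. [(5*(-5*(x - 3))) - 3 = -78] 3 comes off first (add 3). So sub: 5*(-5*(x - 3)) = -75.
Step 3. [5*(-5*(x - 3)) = -75] LHS = 5·(…); ÷5 both sides, so div: -5*(x - 3) = -15.
Step 4. [-5*(x - 3) = -15] -5·(inner) — divide through by -5 ⇒ div: x - 3 = 3.
Step 5. [x - 3 = 3] add 3: x sits inside (… - 3) ⇒ sub: x = 6.

Answer: x ∈ {6}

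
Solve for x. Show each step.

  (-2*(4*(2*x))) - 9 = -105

Step 1. [(-2*(4*(2*x))) - 9 = -105] peel the -9: add 9 from each side, so sub: -2*(4*(2*x)) = -96.
Step 2. [-2*(4*(2*x)) = -96] -2·(inner) — divide through by -2, so div: 4*(2*x) = 48.
Step 3. [4*(2*x) = 48] 4 out front; divide by 4. So div: 2*x = 12.
Step 4. [2*x = 12] 2 out front; divide by 2. So div: x = 6.

Answer: x ∈ {6}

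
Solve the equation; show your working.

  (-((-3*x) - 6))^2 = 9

Step 1. [(-((-3*x) - 6))^2 = 9] √ both sides: 9 ≥ 0 gives two branches. So sqrt: -((-3*x) - 6) = 3 or -3.
Step 2. [-((-3*x) - 6) = 3 or -3] LHS negated; negate both sides ⇒ neg: (-3*x) - 6 = -3 or 3.
Step 3. [(-3*x) - 6 = -3 or 3] 6 comes off first (add 6), so sub: -3*x = 3 or 9.
Step 4. [-3*x = 3 or 9] divide by the outer -3 ⇒ div: x = -1 or -3.

Answer: x ∈ {-3, -1}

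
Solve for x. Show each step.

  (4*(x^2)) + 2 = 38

Step 1. [(4*(x^2)) + 2 = 38] subtract 2: x sits inside (… + 2), so sub: 4*(x^2) = 36.
Step 2. [4*(x^2) = 36] leading coefficient 4: divide by 4. So div: x^2 = 9.
Step 3. [x^2 = 9] LHS squared, RHS 9 ≥ 0: apply √ (±). So sqrt: x = 3 or -3.

Answer: x ∈ {-3, 3}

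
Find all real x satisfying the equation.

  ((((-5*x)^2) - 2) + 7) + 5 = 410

Step 1. [((((-5*x)^2) - 2) + 7) + 5 = 410] 5 comes off first (subtract 5), so sub: (((-5*x)^2) - 2) + 7 = 405.
Step 2. [(((-5*x)^2) - 2) + 7 = 405] +7 is outermost — subtract 7 both sides. So sub: ((-5*x)^2) - 2 = 398.
Step 3. [((-5*x)^2) - 2 = 398] the outer -2 inverts by adding 2, so sub: (-5*x)^2 = 400.
Step 4. [(-5*x)^2 = 400] LHS squared, RHS 400 ≥ 0: apply √ (±) ⇒ sqrt: -5*x = 20 or -20.
Step 5. [-5*x = 20 or -20] leading coefficient -5: divide by -5, so div: x = -4 or 4.

Answer: x ∈ {-4, 4}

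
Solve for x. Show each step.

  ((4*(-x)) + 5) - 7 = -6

Step 1. [((4*(-x)) + 5) - 7 = -6] -7 is outermost — add 7 both sides. So sub: (4*(-x)) + 5 = 1.
Step 2. [(4*(-x)) + 5 = 1] +5 is outermost — subtract 5 both sides, so sub: 4*(-x) = -4.
Step 3. [4*(-x) = -4] 4 out front; divide by 4, so div: -x = -1.
Step 4. [-x = -1] flip signs both sides. So neg: x = 1.

Answer: x ∈ {1}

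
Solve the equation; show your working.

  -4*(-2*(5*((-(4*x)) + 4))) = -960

Step 1. [-4*(-2*(5*((-(4*x)) + 4))) = -960] divide by the outer -4, so div: -2*(5*((-(4*x)) + 4)) = 240.
Step 2. [-2*(5*((-(4*x)) + 4)) = 240] LHS = -2·(…); ÷-2 both sides, so div: 5*((-(4*x)) + 4) = -120.
Step 3. [5*((-(4*x)) + 4) = -120] 5 out front; divide by 5. So div: (-(4*x)) + 4 = -24.
Step 4. [(-(4*x)) + 4 = -24] peel the +4: subtract 4 from each side. So sub: -(4*x) = -28.
Step 5. [-(4*x) = -28] flip signs both sides ⇒ neg: 4*x = 28.
Step 6. [4*x = 28] 4·(inner) — divide through by 4 ⇒ div: x = 7.

Answer: x ∈ {7}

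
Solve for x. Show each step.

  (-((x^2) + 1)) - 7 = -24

Step 1. [(-((x^2) + 1)) - 7 = -24] add 7: x sits inside (… - 7), so sub: -((x^2) + 1) = -17.
Step 2. [-((x^2) + 1) = -17] LHS negated; negate both sides, so neg: (x^2) + 1 = 17.
Step 3. [(x^2) + 1 = 17] subtract 1: x sits inside (… + 1), so sub: x^2 = 16.
Step 4. [x^2 = 16] √ both sides: 16 ≥ 0 gives two branches, so sqrt: x = 4 or -4.

Answer: x ∈ {-4, 4}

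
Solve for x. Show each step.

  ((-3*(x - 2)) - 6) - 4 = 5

Step 1. [((-3*(x - 2)) - 6) - 4 = 5] add 4: x sits inside (… - 4). So sub: (-3*(x - 2)) - 6 = 9.
Step 2. [(-3*(x - 2)) - 6 = 9] the outer -6 inverts by adding 6. So sub: -3*(x - 2) = 15.
Step 3. [-3*(x - 2) = 15] divide by the outer -3 ⇒ div: x - 2 = -5.
Step 4. [x - 2 = -5] -2 is outermost — add 2 both sides ⇒ sub: x = -3.

Answer: x ∈ {-3}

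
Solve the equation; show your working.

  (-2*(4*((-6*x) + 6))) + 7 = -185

Step 1. [(-2*(4*((-6*x) + 6))) + 7 = -185] +7 is outermost — subtract 7 both sides, so sub: -2*(4*((-6*x) + 6)) = -192.
Step 2. [-2*(4*((-6*x) + 6)) = -192] -2·(inner) — divide through by -2, so div: 4*((-6*x) + 6) = 96.
Step 3. [4*((-6*x) + 6) = 96] 4·(inner) — divide through by 4, so div: (-6*x) + 6 = 24.
Step 4. [(-6*x) + 6 = 24] -6 divides every term; factor it out ⇒ factor: x - 1 = -4.
Step 5. [x - 1 = -4] add 1: x sits inside (… - 1). So sub: x = -3.

Answer: x ∈ {-3}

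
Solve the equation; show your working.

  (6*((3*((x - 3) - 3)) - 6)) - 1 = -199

Step 1. [(6*((3*((x - 3) - 3)) - 6)) - 1 = -199] the outer -1 inverts by adding 1, so sub: 6*((3*((x - 3) - 3)) - 6) = -198.
Step 2. [6*((3*((x - 3) - 3)) - 6) = -198] 6·(inner) — divide through by 6 ⇒ div: (3*((x - 3) - 3)) - 6 = -33.
Step 3. [(3*((x - 3) - 3)) - 6 = -33] 3 divides every term; factor it out. So factor: ((x - 3) - 3) - 2 = -11.
Step 4. [((x - 3) - 3) - 2 = -11] peel the -2: add 2 from each side, so sub: (x - 3) - 3 = -9.
Step 5. [(x - 3) - 3 = -9] peel the -3: add 3 from each side, so sub: x - 3 = -6.
Step 6. [x - 3 = -6] peel the -3: add 3 from each side, so sub: x = -3.

Answer: x ∈ {-3}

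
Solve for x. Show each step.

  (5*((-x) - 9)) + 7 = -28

Step 1. [(5*((-x) - 9)) + 7 = -28] 7 comes off first (subtract 7). So sub: 5*((-x) - 9) = -35.
Step 2. [5*((-x) - 9) = -35] LHS = 5·(…); ÷5 both sides, so div: (-x) - 9 = -7.
Step 3. [(-x) - 9 = -7] -9 is outermost — add 9 both sides. So sub: -x = 2.
Step 4. [-x = 2] LHS negated; negate both sides ⇒ neg: x = -2.

Answer: x ∈ {-2}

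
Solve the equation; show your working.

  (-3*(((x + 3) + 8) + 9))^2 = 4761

Step 1. [(-3*(((x + 3) + 8) + 9))^2 = 4761] √ both sides: 4761 ≥ 0 gives two branches ⇒ sqrt: -3*(((x + 3) + 8) + 9) = 69 or -69.
Step 2. [-3*(((x + 3) + 8) + 9) = 69 or -69] divide by the outer -3. So div: ((x + 3) + 8) + 9 = -23 or 23.
Step 3. [((x + 3) + 8) + 9 = -23 or 23] subtract 9: x sits inside (… + 9) ⇒ sub: (x + 3) + 8 = -32 or 14.
Step 4. [(x + 3) + 8 = -32 or 14] 8 comes off first (subtract 8) ⇒ sub: x + 3 = -40 or 6.
Step 5. [x + 3 = -40 or 6] +3 is outermost — subtract 3 both sides, so sub: x = -43 or 3.

Answer: x ∈ {-43, 3}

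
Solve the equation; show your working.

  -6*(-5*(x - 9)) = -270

Step 1. [-6*(-5*(x - 9)) = -270] -6·(inner) — divide through by -6. So div: -5*(x - 9) = 45.
Step 2. [-5*(x - 9) = 45] LHS = -5·(…); ÷-5 both sides ⇒ div: x - 9 = -9.
Step 3. [x - 9 = -9] the outer -9 inverts by adding 9. So sub: x = 0.

Answer: x ∈ {0}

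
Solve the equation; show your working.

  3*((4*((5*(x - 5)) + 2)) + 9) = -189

Step 1. [3*((4*((5*(x - 5)) + 2)) + 9) = -189] 3·(inner) — divide through by 3. So div: (4*((5*(x - 5)) + 2)) + 9 = -63.
Step 2. [(4*((5*(x - 5)) + 2)) + 9 = -63] subtract 9: x sits inside (… + 9) ⇒ sub: 4*((5*(x - 5)) + 2) = -72.
Step 3. [4*((5*(x - 5)) + 2) = -72] 4 out front; divide by 4 ⇒ div: (5*(x - 5)) + 2 = -18.
Step 4. [(5*(x - 5)) + 2 = -18] +2 is outermost — subtract 2 both sides ⇒ sub: 5*(x - 5) = -20.
Step 5. [5*(x - 5) = -20] divide by the outer 5 ⇒ div: x - 5 = -4.
Step 6. [x - 5 = -4] peel the -5: add 5 from each side, so sub: x = 1.

Answer: x ∈ {1}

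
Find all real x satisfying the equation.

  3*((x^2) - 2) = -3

Step 1. [3*((x^2) - 2) = -3] LHS = 3·(…); ÷3 both sides. So div: (x^2) - 2 = -1.
Step 2. [(x^2) - 2 = -1] 2 comes off first (add 2), so sub: x^2 = 1.
Step 3. [x^2 = 1] √ both sides: 1 ≥ 0 gives two branches ⇒ sqrt: x = 1 or -1.

Answer: x ∈ {-1, 1}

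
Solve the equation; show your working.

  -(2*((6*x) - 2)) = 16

Step 1. [-(2*((6*x) - 2)) = 16] flip signs both sides, so neg: 2*((6*x) - 2) = -16.
Step 2. [2*((6*x) - 2) = -16] leading coefficient 2: divide by 2 ⇒ div: (6*x) - 2 = -8.
Step 3. [(6*x) - 2 = -8] 2 comes off first (add 2) ⇒ sub: 6*x = -6.
Step 4. [6*x = -6] 6 out front; divide by 6. So div: x = -1.

Answer: x ∈ {-1}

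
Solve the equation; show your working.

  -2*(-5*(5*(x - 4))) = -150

Step 1. [-2*(-5*(5*(x - 4))) = -150] LHS = -2·(…); ÷-2 both sides ⇒ div: -5*(5*(x - 4)) = 75.
Step 2. [-5*(5*(x - 4)) = 75] LHS = -5·(…); ÷-5 both sides, so div: 5*(x - 4) = -15.
Step 3. [5*(x - 4) = -15] LHS = 5·(…); ÷5 both sides ⇒ div: x - 4 = -3.
Step 4. [x - 4 = -3] add 4: x sits inside (… - 4), so sub: x = 1.

Answer: x ∈ {1}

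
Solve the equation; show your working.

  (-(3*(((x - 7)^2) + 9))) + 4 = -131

Step 1. [(-(3*(((x - 7)^2) + 9))) + 4 = -131] the outer +4 inverts by subtracting 4 ⇒ sub: -(3*(((x - 7)^2) + 9)) = -135.
Step 2. [-(3*(((x - 7)^2) + 9)) = -135] LHS negated; negate both sides ⇒ neg: 3*(((x - 7)^2) + 9) = 135.
Step 3. [3*(((x - 7)^2) + 9) = 135] 3 out front; divide by 3, so div: ((x - 7)^2) + 9 = 45.
Step 4. [((x - 7)^2) + 9 = 45] the outer +9 inverts by subtracting 9. So sub: (x - 7)^2 = 36.
Step 5. [(x - 7)^2 = 36] LHS squared, RHS 36 ≥ 0: apply √ (±). So sqrt: x - 7 = 6 or -6.
Step 6. [x - 7 = 6 or -6] the outer -7 inverts by adding 7 ⇒ sub: x = 13 or 1.

Answer: x ∈ {1, 13}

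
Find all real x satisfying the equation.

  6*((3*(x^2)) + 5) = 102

Step 1. [6*((3*(x^2)) + 5) = 102] leading coefficient 6: divide by 6. So div: (3*(x^2)) + 5 = 17.
Step 2. [(3*(x^2)) + 5 = 17] the outer +5 inverts by subtracting 5 ⇒ sub: 3*(x^2) = 12.
Step 3. [3*(x^2) = 12] LHS = 3·(…); ÷3 both sides, so div: x^2 = 4.
Step 4. [x^2 = 4] √ both sides: 4 ≥ 0 gives two branches ⇒ sqrt: x = 2 or -2.

Answer: x ∈ {-2, 2}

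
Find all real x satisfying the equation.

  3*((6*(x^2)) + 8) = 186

Step 1. [3*((6*(x^2)) + 8) = 186] 3 out front; divide by 3 ⇒ div: (6*(x^2)) + 8 = 62.
Step 2. [(6*(x^2)) + 8 = 62] the outer +8 inverts by subtracting 8, so sub: 6*(x^2) = 54.
Step 3. [6*(x^2) = 54] 6·(inner) — divide through by 6, so div: x^2 = 9.
Step 4. [x^2 = 9] LHS squared, RHS 9 ≥ 0: apply √ (±) ⇒ sqrt: x = 3 or -3.

Answer: x ∈ {-3, 3}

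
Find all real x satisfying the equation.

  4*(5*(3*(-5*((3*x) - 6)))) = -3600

Step 1. [4*(5*(3*(-5*((3*x) - 6)))) = -3600] leading coefficient 4: divide by 4 ⇒ div: 5*(3*(-5*((3*x) - 6))) = -900.
Step 2. [5*(3*(-5*((3*x) - 6))) = -900] divide by the outer 5. So div: 3*(-5*((3*x) - 6)) = -180.
Step 3. [3*(-5*((3*x) - 6)) = -180] 3·(inner) — divide through by 3, so div: -5*((3*x) - 6) = -60.
Step 4. [-5*((3*x) - 6) = -60] -5·(inner) — divide through by -5 ⇒ div: (3*x) - 6 = 12.
Step 5. [(3*x) - 6 = 12] 3 divides every term; factor it out ⇒ factor: x - 2 = 4.
Step 6. [x - 2 = 4] -2 is outermost — add 2 both sides. So sub: x = 6.

Answer: x ∈ {6}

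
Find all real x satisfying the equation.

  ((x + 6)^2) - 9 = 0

Step 1. [((x + 6)^2) - 9 = 0] 9 comes off first (add 9) ⇒ sub: (x + 6)^2 = 9.
Step 2. [(x + 6)^2 = 9] LHS squared, RHS 9 ≥ 0: apply √ (±). So sqrt: x + 6 = 3 or -3.
Step 3. [x + 6 = 3 or -3] peel the +6: subtract 6 from each side, so sub: x = -3 or -9.

Answer: x ∈ {-9, -3}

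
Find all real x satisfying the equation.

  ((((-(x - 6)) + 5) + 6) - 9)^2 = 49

Step 1. [((((-(x - 6)) + 5) + 6) - 9)^2 = 49] √ both sides: 49 ≥ 0 gives two branches. So sqrt: (((-(x - 6)) + 5) + 6) - 9 = 7 or -7.
Step 2. [(((-(x - 6)) + 5) + 6) - 9 = 7 or -7] add 9: x sits inside (… - 9), so sub: ((-(x - 6)) + 5) + 6 = 16 or 2.
Step 3. [((-(x - 6)) + 5) + 6 = 16 or 2] 6 comes off first (subtract 6). So sub: (-(x - 6)) + 5 = 10 or -4.
Step 4. [(-(x - 6)) + 5 = 10 or -4] subtract 5: x sits inside (… + 5). So sub: -(x - 6) = 5 or -9.
Step 5. [-(x - 6) = 5 or -9] flip signs both sides. So neg: x - 6 = -5 or 9.
Step 6. [x - 6 = -5 or 9] peel the -6: add 6 from each side ⇒ sub: x = 1 or 15.

Answer: x ∈ {1, 15}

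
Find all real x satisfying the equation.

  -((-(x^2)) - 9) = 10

Step 1. [-((-(x^2)) - 9) = 10] leading − — multiply by −1, so neg: (-(x^2)) - 9 = -10.
Step 2. [(-(x^2)) - 9 = -10] -9 is outermost — add 9 both sides, so sub: -(x^2) = -1.
Step 3. [-(x^2) = -1] leading − — multiply by −1, so neg: x^2 = 1.
Step 4. [x^2 = 1] √ both sides: 1 ≥ 0 gives two branches. So sqrt: x = 1 or -1.

Answer: x ∈ {-1, 1}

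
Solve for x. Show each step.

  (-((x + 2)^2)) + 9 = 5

Step 1. [(-((x + 2)^2)) + 9 = 5] +9 is outermost — subtract 9 both sides, so sub: -((x + 2)^2) = -4.
Step 2. [-((x + 2)^2) = -4] flip signs both sides. So neg: (x + 2)^2 = 4.
Step 3. [(x + 2)^2 = 4] √ both sides: 4 ≥ 0 gives two branches ⇒ sqrt: x + 2 = 2 or -2.
Step 4. [x + 2 = 2 or -2] 2 comes off first (subtract 2). So sub: x = 0 or -4.

Answer: x ∈ {-4, 0}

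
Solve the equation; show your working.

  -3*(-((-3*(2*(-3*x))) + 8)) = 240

Step 1. [-3*(-((-3*(2*(-3*x))) + 8)) = 240] -3·(inner) — divide through by -3. So div: -((-3*(2*(-3*x))) + 8) = -80.
Step 2. [-((-3*(2*(-3*x))) + 8) = -80] leading − — multiply by −1, so neg: (-3*(2*(-3*x))) + 8 = 80.
Step 3. [(-3*(2*(-3*x))) + 8 = 80] +8 is outermost — subtract 8 both sides, so sub: -3*(2*(-3*x)) = 72.
Step 4. [-3*(2*(-3*x)) = 72] leading coefficient -3: divide by -3. So div: 2*(-3*x) = -24.
Step 5. [2*(-3*x) = -24] 2 out front; divide by 2 ⇒ div: -3*x = -12.
Step 6. [-3*x = -12] -3·(inner) — divide through by -3, so div: x = 4.

Answer: x ∈ {4}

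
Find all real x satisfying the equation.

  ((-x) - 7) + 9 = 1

Step 1. [((-x) - 7) + 9 = 1] +9 is outermost — subtract 9 both sides. So sub: (-x) - 7 = -8.
Step 2. [(-x) - 7 = -8] 7 comes off first (add 7) ⇒ sub: -x = -1.
Step 3. [-x = -1] flip signs both sides ⇒ neg: x = 1.

Answer: x ∈ {1}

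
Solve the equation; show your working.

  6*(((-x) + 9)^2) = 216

Step 1. [6*(((-x) + 9)^2) = 216] 6 out front; divide by 6, so div: ((-x) + 9)^2 = 36.
Step 2. [((-x) + 9)^2 = 36] 36 ≥ 0, LHS is (·)² — take ±√. So sqrt: (-x) + 9 = 6 or -6.
Step 3. [(-x) + 9 = 6 or -6] 9 comes off first (subtract 9), so sub: -x = -3 or -15.
Step 4. [-x = -3 or -15] flip signs both sides. So neg: x = 3 or 15.

Answer: x ∈ {3, 15}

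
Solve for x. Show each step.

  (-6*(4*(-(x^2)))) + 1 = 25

Step 1. [(-6*(4*(-(x^2)))) + 1 = 25] +1 is outermost — subtract 1 both sides ⇒ sub: -6*(4*(-(x^2))) = 24.
Step 2. [-6*(4*(-(x^2))) = 24] divide by the outer -6, so div: 4*(-(x^2)) = -4.
Step 3. [4*(-(x^2)) = -4] 4 out front; divide by 4, so div: -(x^2) = -1.
Step 4. [-(x^2) = -1] leading − — multiply by −1. So neg: x^2 = 1.
Step 5. [x^2 = 1] √ both sides: 1 ≥ 0 gives two branches ⇒ sqrt: x = 1 or -1.

Answer: x ∈ {-1, 1}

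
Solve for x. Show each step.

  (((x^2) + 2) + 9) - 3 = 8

Step 1. [(((x^2) + 2) + 9) - 3 = 8] -3 is outermost — add 3 both sides ⇒ sub: ((x^2) + 2) + 9 = 11.
Step 2. [((x^2) + 2) + 9 = 11] the outer +9 inverts by subtracting 9. So sub: (x^2) + 2 = 2.
Step 3. [(x^2) + 2 = 2] peel the +2: subtract 2 from each side, so sub: x^2 = 0.
Step 4. [x^2 = 0] LHS squared, RHS 0 ≥ 0: apply √ (±) ⇒ sqrt: x = 0.

Answer: x ∈ {0}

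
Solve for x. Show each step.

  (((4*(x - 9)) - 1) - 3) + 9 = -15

Step 1. [(((4*(x - 9)) - 1) - 3) + 9 = -15] 9 comes off first (subtract 9) ⇒ sub: ((4*(x - 9)) - 1) - 3 = -24.
Step 2. [((4*(x - 9)) - 1) - 3 = -24] add 3: x sits inside (… - 3), so sub: (4*(x - 9)) - 1 = -21.
Step 3. [(4*(x - 9)) - 1 = -21] 1 comes off first (add 1). So sub: 4*(x - 9) = -20.
Step 4. [4*(x - 9) = -20] 4·(inner) — divide through by 4. So div: x - 9 = -5.
Step 5. [x - 9 = -5] peel the -9: add 9 from each side. So sub: x = 4.

Answer: x ∈ {4}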